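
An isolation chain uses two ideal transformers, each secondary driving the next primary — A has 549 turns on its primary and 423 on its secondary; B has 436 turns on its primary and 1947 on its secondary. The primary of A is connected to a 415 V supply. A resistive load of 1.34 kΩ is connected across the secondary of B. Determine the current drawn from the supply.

I_supply ≈ 3.67 A

After A: V = 415.00 × 423/549 = 319.75 V.
After B: V = 319.75 × 1947/436 = 1427.9 V.
I_load = 1427.9/1340 = 1.0656 A, so P_out = 1427.9 × 1.0656 = 1521.6 W.
All ideal ⇒ P_in = P_out, so I_supply = 1521.6/415 = 3.67 A.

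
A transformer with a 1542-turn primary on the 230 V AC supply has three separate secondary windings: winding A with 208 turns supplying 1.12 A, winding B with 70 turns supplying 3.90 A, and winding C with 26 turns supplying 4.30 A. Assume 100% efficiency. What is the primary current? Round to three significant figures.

I_p ≈ 0.401 A

V_A = 230 × 208/1542 = 31.025 V; V_B = 230 × 70/1542 = 10.441 V; V_C = 230 × 26/1542 = 3.8781 V.
P_out = V_A I_A + V_B I_B + V_C I_C = 31.025×1.12 + 10.441×3.90 + 3.8781×4.30 = 34.748 + 40.720 + 16.676 = 92.143 W.
Ideal ⇒ P_in = P_out, so I_p = P_out/V_p = 92.143/230 = 0.401 A.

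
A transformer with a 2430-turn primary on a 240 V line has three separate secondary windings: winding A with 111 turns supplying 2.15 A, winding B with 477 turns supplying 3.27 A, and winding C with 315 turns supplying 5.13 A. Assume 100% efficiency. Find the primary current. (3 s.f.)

I_p ≈ 1.41 A

V_A = 240 × 111/2430 = 10.963 V; V_B = 240 × 477/2430 = 47.111 V; V_C = 240 × 315/2430 = 31.111 V.
P_out = V_A I_A + V_B I_B + V_C I_C = 10.963×2.15 + 47.111×3.27 + 31.111×5.13 = 23.570 + 154.05 + 159.60 = 337.22 W.
Ideal ⇒ P_in = P_out, so I_p = P_out/V_p = 337.22/240 = 1.41 A.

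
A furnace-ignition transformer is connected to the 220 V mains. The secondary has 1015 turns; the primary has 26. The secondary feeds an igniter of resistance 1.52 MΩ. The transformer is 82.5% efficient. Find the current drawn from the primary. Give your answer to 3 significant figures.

I_p ≈ 0.267 A

V_s = 220 × 1015/26 = 8588.5 V.
I_s = V_s/R = 8588.5/(1.52×10^6) = 0.0056503 A.
P_out = V_s I_s = 8588.5 × 0.0056503 = 48.527 W.
P_in = P_out/η = 48.527/0.825 = 58.821 W.
I_p = P_in/V_p = 58.821/220 = 0.267 A.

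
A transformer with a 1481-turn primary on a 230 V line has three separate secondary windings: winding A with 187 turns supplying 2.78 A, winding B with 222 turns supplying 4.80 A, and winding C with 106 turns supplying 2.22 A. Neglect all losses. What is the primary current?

I_p ≈ 1.23 A

V_A = 230 × 187/1481 = 29.041 V; V_B = 230 × 222/1481 = 34.477 V; V_C = 230 × 106/1481 = 16.462 V.
P_out = V_A I_A + V_B I_B + V_C I_C = 29.041×2.78 + 34.477×4.80 + 16.462×2.22 = 80.735 + 165.49 + 36.545 = 282.77 W.
Ideal ⇒ P_in = P_out, so I_p = P_out/V_p = 282.77/230 = 1.23 A.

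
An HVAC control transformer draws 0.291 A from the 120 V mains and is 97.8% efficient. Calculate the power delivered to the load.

P_in = V_p I_p = 120 × 0.291 = 34.920 W.
P_out = η P_in = 0.978 × 34.920 = 34.2 W.

P_out ≈ 34.2 W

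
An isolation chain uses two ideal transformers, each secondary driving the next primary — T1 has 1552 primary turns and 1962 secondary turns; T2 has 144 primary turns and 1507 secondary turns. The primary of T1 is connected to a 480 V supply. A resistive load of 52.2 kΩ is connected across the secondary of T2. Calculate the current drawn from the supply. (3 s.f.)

I_supply ≈ 1.61 A

After T1: V = 480.00 × 1962/1552 = 606.80 V.
After T2: V = 606.80 × 1507/144 = 6350.4 V.
I_load = 6350.4/52200 = 0.12165 A, so P_out = 6350.4 × 0.12165 = 772.55 W.
All ideal ⇒ P_in = P_out, so I_supply = 772.55/480 = 1.61 A.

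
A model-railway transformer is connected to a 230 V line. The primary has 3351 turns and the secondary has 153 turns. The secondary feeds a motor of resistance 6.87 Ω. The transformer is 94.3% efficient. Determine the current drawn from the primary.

I_p ≈ 0.0740 A

V_s = 230 × 153/3351 = 10.501 V.
I_s = V_s/R = 10.501/6.87 = 1.5286 A.
P_out = V_s I_s = 10.501 × 1.5286 = 16.052 W.
P_in = P_out/η = 16.052/0.943 = 17.022 W.
I_p = P_in/V_p = 17.022/230 = 0.0740 A.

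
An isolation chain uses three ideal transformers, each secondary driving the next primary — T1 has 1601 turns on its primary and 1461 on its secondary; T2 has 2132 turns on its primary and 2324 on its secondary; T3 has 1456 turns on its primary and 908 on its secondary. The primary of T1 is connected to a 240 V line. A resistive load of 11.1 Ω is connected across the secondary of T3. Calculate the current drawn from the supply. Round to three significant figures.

Secondary of T1: V = 240.00 × 1461/1601 = 219.01 V.
Secondary of T2: V = 219.01 × 2324/2132 = 238.74 V.
Secondary of T3: V = 238.74 × 908/1456 = 148.88 V.
I_load = 148.88/11.1 = 13.413 A, so P_out = 148.88 × 13.413 = 1996.9 W.
All ideal ⇒ P_in = P_out, so I_supply = 1996.9/240 = 8.32 A.

I_supply ≈ 8.32 A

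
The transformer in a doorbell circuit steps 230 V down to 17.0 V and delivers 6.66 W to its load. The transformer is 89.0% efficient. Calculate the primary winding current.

P_in = P_out/η = 6.66/0.890 = 7.4831 W.
I_p = P_in/V_p = 7.4831/230 = 0.0325 A.

I_p ≈ 0.0325 A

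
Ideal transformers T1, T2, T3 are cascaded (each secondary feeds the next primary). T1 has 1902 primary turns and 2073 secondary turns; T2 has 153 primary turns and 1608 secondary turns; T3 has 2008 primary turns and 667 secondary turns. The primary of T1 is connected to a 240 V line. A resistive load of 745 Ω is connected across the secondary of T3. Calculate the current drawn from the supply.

Secondary of T1: V = 240.00 × 2073/1902 = 261.58 V.
Secondary of T2: V = 261.58 × 1608/153 = 2749.1 V.
Secondary of T3: V = 2749.1 × 667/2008 = 913.18 V.
I_load = 913.18/745 = 1.2257 A, so P_out = 913.18 × 1.2257 = 1119.3 W.
All ideal ⇒ P_in = P_out, so I_supply = 1119.3/240 = 4.66 A.

I_supply ≈ 4.66 A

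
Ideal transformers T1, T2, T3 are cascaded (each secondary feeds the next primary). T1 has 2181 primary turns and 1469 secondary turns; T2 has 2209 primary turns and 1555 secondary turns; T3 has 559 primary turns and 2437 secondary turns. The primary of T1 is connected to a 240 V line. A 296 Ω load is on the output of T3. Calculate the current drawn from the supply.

I_supply ≈ 3.46 A

After T1: V = 240.00 × 1469/2181 = 161.65 V.
After T2: V = 161.65 × 1555/2209 = 113.79 V.
After T3: V = 113.79 × 2437/559 = 496.08 V.
I_load = 496.08/296 = 1.6760 A, so P_out = 496.08 × 1.6760 = 831.42 W.
All ideal ⇒ P_in = P_out, so I_supply = 831.42/240 = 3.46 A.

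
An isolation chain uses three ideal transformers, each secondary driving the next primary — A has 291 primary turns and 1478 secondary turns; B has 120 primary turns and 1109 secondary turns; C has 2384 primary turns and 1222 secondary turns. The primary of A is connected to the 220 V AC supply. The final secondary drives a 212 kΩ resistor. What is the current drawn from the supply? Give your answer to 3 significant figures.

After A: V = 220.00 × 1478/291 = 1117.4 V.
After B: V = 1117.4 × 1109/120 = 10327 V.
After C: V = 10327 × 1222/2384 = 5293.2 V.
I_load = 5293.2/212000 = 0.024968 A, so P_out = 5293.2 × 0.024968 = 132.16 W.
All ideal ⇒ P_in = P_out, so I_supply = 132.16/220 = 0.601 A.

I_supply ≈ 0.601 A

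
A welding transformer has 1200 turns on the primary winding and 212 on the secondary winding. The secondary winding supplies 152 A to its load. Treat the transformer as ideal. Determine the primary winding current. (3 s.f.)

For an ideal transformer I_p/I_s = N_s/N_p, so I_p = 152 × 212/1200 = 26.9 A.

I_p ≈ 26.9 A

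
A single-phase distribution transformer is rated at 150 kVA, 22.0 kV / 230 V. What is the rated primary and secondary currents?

I_p = S/V_p = 150000/22000 = 6.82 A.
I_s = S/V_s = 150000/230 = 652 A.

I_p ≈ 6.82 A, I_s ≈ 652 A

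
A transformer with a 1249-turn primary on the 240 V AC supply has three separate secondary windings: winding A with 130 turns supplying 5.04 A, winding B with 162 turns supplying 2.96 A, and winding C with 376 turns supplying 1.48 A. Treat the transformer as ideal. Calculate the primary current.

I_p ≈ 1.35 A

V_A = 240 × 130/1249 = 24.980 V; V_B = 240 × 162/1249 = 31.129 V; V_C = 240 × 376/1249 = 72.250 V.
P_out = V_A I_A + V_B I_B + V_C I_C = 24.980×5.04 + 31.129×2.96 + 72.250×1.48 = 125.90 + 92.142 + 106.93 = 324.97 W.
Ideal ⇒ P_in = P_out, so I_p = P_out/V_p = 324.97/240 = 1.35 A.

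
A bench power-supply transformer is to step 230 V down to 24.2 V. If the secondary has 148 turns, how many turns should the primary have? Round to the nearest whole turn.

N_p/N_s = V_p/V_s, so N_p = 148 × 230/24.2 = 1406.6 ≈ 1407 turns.

N_p = 1407 turns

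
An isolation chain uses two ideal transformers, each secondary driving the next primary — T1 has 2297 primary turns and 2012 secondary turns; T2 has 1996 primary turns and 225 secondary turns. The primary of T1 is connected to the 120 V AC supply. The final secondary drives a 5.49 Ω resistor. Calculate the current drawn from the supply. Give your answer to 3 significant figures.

I_supply ≈ 0.213 A

Secondary of T1: V = 120.00 × 2012/2297 = 105.11 V.
Secondary of T2: V = 105.11 × 225/1996 = 11.849 V.
I_load = 11.849/5.49 = 2.1582 A, so P_out = 11.849 × 2.1582 = 25.572 W.
All ideal ⇒ P_in = P_out, so I_supply = 25.572/120 = 0.213 A.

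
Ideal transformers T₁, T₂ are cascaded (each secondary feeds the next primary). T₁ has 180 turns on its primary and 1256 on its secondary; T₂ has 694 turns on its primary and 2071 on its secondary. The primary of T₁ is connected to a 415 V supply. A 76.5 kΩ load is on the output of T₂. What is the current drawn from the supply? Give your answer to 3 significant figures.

Secondary of T₁: V = 415.00 × 1256/180 = 2895.8 V.
Secondary of T₂: V = 2895.8 × 2071/694 = 8641.4 V.
I_load = 8641.4/76500 = 0.11296 A, so P_out = 8641.4 × 0.11296 = 976.14 W.
All ideal ⇒ P_in = P_out, so I_supply = 976.14/415 = 2.35 A.

I_supply ≈ 2.35 A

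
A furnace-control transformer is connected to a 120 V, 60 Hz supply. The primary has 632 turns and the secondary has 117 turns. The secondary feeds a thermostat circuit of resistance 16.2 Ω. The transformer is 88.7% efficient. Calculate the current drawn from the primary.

I_p ≈ 0.286 A

V_s = 120 × 117/632 = 22.215 V.
I_s = V_s/R = 22.215/16.2 = 1.3713 A.
P_out = V_s I_s = 22.215 × 1.3713 = 30.464 W.
P_in = P_out/η = 30.464/0.887 = 34.345 W.
I_p = P_in/V_p = 34.345/120 = 0.286 A.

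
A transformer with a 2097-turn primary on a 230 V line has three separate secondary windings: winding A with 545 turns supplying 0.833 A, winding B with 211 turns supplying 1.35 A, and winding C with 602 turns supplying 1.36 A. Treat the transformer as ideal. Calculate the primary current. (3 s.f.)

I_p ≈ 0.743 A

V_A = 230 × 545/2097 = 59.776 V; V_B = 230 × 211/2097 = 23.143 V; V_C = 230 × 602/2097 = 66.028 V.
P_out = V_A I_A + V_B I_B + V_C I_C = 59.776×0.833 + 23.143×1.35 + 66.028×1.36 = 49.793 + 31.242 + 89.798 = 170.83 W.
Ideal ⇒ P_in = P_out, so I_p = P_out/V_p = 170.83/230 = 0.743 A.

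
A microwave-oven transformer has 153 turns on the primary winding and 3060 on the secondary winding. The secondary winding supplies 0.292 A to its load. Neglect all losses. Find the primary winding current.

For an ideal transformer I_p/I_s = N_s/N_p, so I_p = 0.292 × 3060/153 = 5.84 A.

I_p ≈ 5.84 A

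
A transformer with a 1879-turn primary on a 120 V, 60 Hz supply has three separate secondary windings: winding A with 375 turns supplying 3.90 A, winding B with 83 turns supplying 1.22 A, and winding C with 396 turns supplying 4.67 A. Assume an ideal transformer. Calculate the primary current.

I_p ≈ 1.82 A

V_A = 120 × 375/1879 = 23.949 V; V_B = 120 × 83/1879 = 5.3007 V; V_C = 120 × 396/1879 = 25.290 V.
P_out = V_A I_A + V_B I_B + V_C I_C = 23.949×3.90 + 5.3007×1.22 + 25.290×4.67 = 93.401 + 6.4668 + 118.10 = 217.97 W.
Ideal ⇒ P_in = P_out, so I_p = P_out/V_p = 217.97/120 = 1.82 A.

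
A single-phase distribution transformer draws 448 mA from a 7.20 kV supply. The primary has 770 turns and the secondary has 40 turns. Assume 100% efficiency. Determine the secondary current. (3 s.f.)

I_s/I_p = N_p/N_s, so I_s = 0.448 × 770/40 = 8.62 A.

I_s ≈ 8.62 A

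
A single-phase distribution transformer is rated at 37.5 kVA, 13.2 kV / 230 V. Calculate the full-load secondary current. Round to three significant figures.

I_s ≈ 163 A

I_s = S/V_s = 37500/230 = 163 A.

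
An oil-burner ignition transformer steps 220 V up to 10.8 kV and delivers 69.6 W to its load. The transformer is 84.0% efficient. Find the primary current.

P_in = P_out/η = 69.6/0.840 = 82.857 W.
I_p = P_in/V_p = 82.857/220 = 0.377 A.

I_p ≈ 0.377 A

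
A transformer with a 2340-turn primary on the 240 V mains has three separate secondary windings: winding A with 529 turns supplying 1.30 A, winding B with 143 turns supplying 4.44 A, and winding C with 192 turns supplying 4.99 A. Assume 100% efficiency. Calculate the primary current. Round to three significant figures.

I_p ≈ 0.975 A

V_A = 240 × 529/2340 = 54.256 V; V_B = 240 × 143/2340 = 14.667 V; V_C = 240 × 192/2340 = 19.692 V.
P_out = V_A I_A + V_B I_B + V_C I_C = 54.256×1.30 + 14.667×4.44 + 19.692×4.99 = 70.533 + 65.120 + 98.265 = 233.92 W.
Ideal ⇒ P_in = P_out, so I_p = P_out/V_p = 233.92/240 = 0.975 A.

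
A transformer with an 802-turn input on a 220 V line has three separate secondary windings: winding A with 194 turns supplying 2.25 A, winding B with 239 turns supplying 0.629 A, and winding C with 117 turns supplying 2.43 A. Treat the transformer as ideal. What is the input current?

V_A = 220 × 194/802 = 53.217 V; V_B = 220 × 239/802 = 65.561 V; V_C = 220 × 117/802 = 32.095 V.
P_out = V_A I_A + V_B I_B + V_C I_C = 53.217×2.25 + 65.561×0.629 + 32.095×2.43 = 119.74 + 41.238 + 77.990 = 238.97 W.
Ideal ⇒ P_in = P_out, so I_in = P_out/V_in = 238.97/220 = 1.09 A.

I_in ≈ 1.09 A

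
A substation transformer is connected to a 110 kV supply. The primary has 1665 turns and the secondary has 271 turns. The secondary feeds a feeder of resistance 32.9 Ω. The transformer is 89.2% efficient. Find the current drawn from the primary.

V_s = 110000 × 271/1665 = 17904 V.
I_s = V_s/R = 17904/32.9 = 544.19 A.
P_out = V_s I_s = 17904 × 544.19 = 9.7432×10^6 W.
P_in = P_out/η = 9.7432×10^6/0.892 = 1.0923×10^7 W.
I_p = P_in/V_p = 1.0923×10^7/110000 = 99.3 A.

I_p ≈ 99.3 A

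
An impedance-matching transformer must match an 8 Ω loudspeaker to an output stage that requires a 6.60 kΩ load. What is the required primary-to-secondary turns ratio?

N_p/N_s ≈ 28.7

Z_p/Z_s = (N_p/N_s)², so N_p/N_s = √(6600/8) = √825 = 28.7.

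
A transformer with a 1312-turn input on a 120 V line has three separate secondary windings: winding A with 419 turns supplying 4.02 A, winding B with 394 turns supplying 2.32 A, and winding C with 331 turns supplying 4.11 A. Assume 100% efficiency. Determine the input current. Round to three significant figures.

V_A = 120 × 419/1312 = 38.323 V; V_B = 120 × 394/1312 = 36.037 V; V_C = 120 × 331/1312 = 30.274 V.
P_out = V_A I_A + V_B I_B + V_C I_C = 38.323×4.02 + 36.037×2.32 + 30.274×4.11 = 154.06 + 83.605 + 124.43 = 362.09 W.
Ideal ⇒ P_in = P_out, so I_in = P_out/V_in = 362.09/120 = 3.02 A.

I_in ≈ 3.02 A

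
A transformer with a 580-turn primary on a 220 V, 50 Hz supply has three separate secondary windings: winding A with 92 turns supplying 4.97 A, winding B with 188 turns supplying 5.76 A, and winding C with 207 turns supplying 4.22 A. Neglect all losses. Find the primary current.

I_p ≈ 4.16 A

V_A = 220 × 92/580 = 34.897 V; V_B = 220 × 188/580 = 71.310 V; V_C = 220 × 207/580 = 78.517 V.
P_out = V_A I_A + V_B I_B + V_C I_C = 34.897×4.97 + 71.310×5.76 + 78.517×4.22 = 173.44 + 410.75 + 331.34 = 915.53 W.
Ideal ⇒ P_in = P_out, so I_p = P_out/V_p = 915.53/220 = 4.16 A.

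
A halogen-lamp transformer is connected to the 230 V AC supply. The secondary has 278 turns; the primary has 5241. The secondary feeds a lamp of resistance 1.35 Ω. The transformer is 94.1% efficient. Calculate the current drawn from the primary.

I_p ≈ 0.509 A

V_s = 230 × 278/5241 = 12.200 V.
I_s = V_s/R = 12.200/1.35 = 9.0370 A.
P_out = V_s I_s = 12.200 × 9.0370 = 110.25 W.
P_in = P_out/η = 110.25/0.941 = 117.16 W.
I_p = P_in/V_p = 117.16/230 = 0.509 A.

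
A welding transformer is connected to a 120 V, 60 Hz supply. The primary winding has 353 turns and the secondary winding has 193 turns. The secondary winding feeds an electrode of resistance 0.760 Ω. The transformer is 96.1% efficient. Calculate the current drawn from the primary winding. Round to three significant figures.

I_p ≈ 49.1 A

V_s = 120 × 193/353 = 65.609 V.
I_s = V_s/R = 65.609/0.760 = 86.328 A.
P_out = V_s I_s = 65.609 × 86.328 = 5663.9 W.
P_in = P_out/η = 5663.9/0.961 = 5893.7 W.
I_p = P_in/V_p = 5893.7/120 = 49.1 A.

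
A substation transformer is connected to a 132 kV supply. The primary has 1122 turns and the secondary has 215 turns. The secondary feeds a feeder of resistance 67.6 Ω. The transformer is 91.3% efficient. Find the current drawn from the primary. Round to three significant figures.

I_p ≈ 78.5 A

V_s = 132000 × 215/1122 = 25294 V.
I_s = V_s/R = 25294/67.6 = 374.17 A.
P_out = V_s I_s = 25294 × 374.17 = 9.4644×10^6 W.
P_in = P_out/η = 9.4644×10^6/0.913 = 1.0366×10^7 W.
I_p = P_in/V_p = 1.0366×10^7/132000 = 78.5 A.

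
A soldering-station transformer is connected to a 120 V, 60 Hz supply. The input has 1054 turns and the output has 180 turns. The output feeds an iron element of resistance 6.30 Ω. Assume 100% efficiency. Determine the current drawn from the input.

I_in ≈ 0.556 A

V_out = V_in × N_out/N_in = 120 × 180/1054 = 20.493 V.
I_out = V_out/R = 20.493/6.30 = 3.2529 A.
For an ideal transformer I_in N_in = I_out N_out, so I_in = 3.2529 × 180/1054 = 0.556 A.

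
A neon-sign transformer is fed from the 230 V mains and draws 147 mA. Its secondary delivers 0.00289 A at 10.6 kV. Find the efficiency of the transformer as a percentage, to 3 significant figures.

η ≈ 90.6%

P_in = 230 × 0.147 = 33.8100 W.
P_out = 10600 × 0.00289 = 30.6340 W.
η = P_out/P_in = 30.6340/33.8100 = 0.906.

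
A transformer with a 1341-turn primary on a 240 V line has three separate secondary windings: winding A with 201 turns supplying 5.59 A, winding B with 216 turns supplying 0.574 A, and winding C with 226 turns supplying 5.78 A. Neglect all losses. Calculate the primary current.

V_A = 240 × 201/1341 = 35.973 V; V_B = 240 × 216/1341 = 38.658 V; V_C = 240 × 226/1341 = 40.447 V.
P_out = V_A I_A + V_B I_B + V_C I_C = 35.973×5.59 + 38.658×0.574 + 40.447×5.78 = 201.09 + 22.190 + 233.79 = 457.07 W.
Ideal ⇒ P_in = P_out, so I_p = P_out/V_p = 457.07/240 = 1.90 A.

I_p ≈ 1.90 A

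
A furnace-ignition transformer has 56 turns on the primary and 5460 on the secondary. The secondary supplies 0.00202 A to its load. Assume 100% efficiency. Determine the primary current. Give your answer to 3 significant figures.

For an ideal transformer I_p/I_s = N_s/N_p, so I_p = 0.00202 × 5460/56 = 0.197 A.

I_p ≈ 0.197 A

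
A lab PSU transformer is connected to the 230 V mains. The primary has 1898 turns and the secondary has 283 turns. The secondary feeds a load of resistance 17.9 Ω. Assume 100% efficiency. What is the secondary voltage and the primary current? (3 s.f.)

V_s ≈ 34.3 V, I_p ≈ 0.286 A

V_s = V_p × N_s/N_p = 230 × 283/1898 = 34.294 V.
I_s = V_s/R = 34.294/17.9 = 1.9159 A.
I_p = I_s × N_s/N_p = 1.9159 × 283/1898 = 0.286 A.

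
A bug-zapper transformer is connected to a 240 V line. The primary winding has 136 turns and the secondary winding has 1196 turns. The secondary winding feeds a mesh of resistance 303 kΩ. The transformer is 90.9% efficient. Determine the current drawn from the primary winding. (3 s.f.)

I_p ≈ 0.0674 A

V_s = 240 × 1196/136 = 2110.6 V.
I_s = V_s/R = 2110.6/303000 = 0.0069656 A.
P_out = V_s I_s = 2110.6 × 0.0069656 = 14.702 W.
P_in = P_out/η = 14.702/0.909 = 16.173 W.
I_p = P_in/V_p = 16.173/240 = 0.0674 A.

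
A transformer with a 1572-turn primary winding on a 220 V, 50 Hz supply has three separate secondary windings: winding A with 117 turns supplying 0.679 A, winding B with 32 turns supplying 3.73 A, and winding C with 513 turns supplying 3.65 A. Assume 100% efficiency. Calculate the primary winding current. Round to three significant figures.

V_A = 220 × 117/1572 = 16.374 V; V_B = 220 × 32/1572 = 4.4784 V; V_C = 220 × 513/1572 = 71.794 V.
P_out = V_A I_A + V_B I_B + V_C I_C = 16.374×0.679 + 4.4784×3.73 + 71.794×3.65 = 11.118 + 16.704 + 262.05 = 289.87 W.
Ideal ⇒ P_in = P_out, so I_p = P_out/V_p = 289.87/220 = 1.32 A.

I_p ≈ 1.32 A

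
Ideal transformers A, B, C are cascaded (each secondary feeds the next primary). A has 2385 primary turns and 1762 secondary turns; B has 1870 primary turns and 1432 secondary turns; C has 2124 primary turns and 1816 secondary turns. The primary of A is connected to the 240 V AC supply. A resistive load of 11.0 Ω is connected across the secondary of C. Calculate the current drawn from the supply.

After A: V = 240.00 × 1762/2385 = 177.31 V.
After B: V = 177.31 × 1432/1870 = 135.78 V.
After C: V = 135.78 × 1816/2124 = 116.09 V.
I_load = 116.09/11.0 = 10.554 A, so P_out = 116.09 × 10.554 = 1225.2 W.
All ideal ⇒ P_in = P_out, so I_supply = 1225.2/240 = 5.10 A.

I_supply ≈ 5.10 A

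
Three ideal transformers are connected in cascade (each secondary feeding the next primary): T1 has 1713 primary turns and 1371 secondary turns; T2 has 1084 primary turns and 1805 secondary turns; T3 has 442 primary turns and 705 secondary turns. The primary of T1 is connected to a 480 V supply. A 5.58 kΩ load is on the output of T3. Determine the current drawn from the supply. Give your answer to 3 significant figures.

I_supply ≈ 0.389 A

After T1: V = 480.00 × 1371/1713 = 384.17 V.
After T2: V = 384.17 × 1805/1084 = 639.69 V.
After T3: V = 639.69 × 705/442 = 1020.3 V.
I_load = 1020.3/5580 = 0.18285 A, so P_out = 1020.3 × 0.18285 = 186.57 W.
All ideal ⇒ P_in = P_out, so I_supply = 186.57/480 = 0.389 A.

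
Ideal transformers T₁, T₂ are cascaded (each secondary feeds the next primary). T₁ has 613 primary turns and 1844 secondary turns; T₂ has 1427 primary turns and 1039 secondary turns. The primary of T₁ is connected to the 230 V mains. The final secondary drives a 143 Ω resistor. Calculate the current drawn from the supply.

I_supply ≈ 7.72 A

Secondary of T₁: V = 230.00 × 1844/613 = 691.88 V.
Secondary of T₂: V = 691.88 × 1039/1427 = 503.76 V.
I_load = 503.76/143 = 3.5228 A, so P_out = 503.76 × 3.5228 = 1774.6 W.
All ideal ⇒ P_in = P_out, so I_supply = 1774.6/230 = 7.72 A.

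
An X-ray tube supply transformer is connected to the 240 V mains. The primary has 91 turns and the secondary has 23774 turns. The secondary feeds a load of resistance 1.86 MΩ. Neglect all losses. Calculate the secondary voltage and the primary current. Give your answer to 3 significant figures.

V_s = V_p × N_s/N_p = 240 × 23774/91 = 62701 V.
I_s = V_s/R = 62701/(1.86×10^6) = 0.033710 A.
I_p = I_s × N_s/N_p = 0.033710 × 23774/91 = 8.81 A.

V_s ≈ 62700 V, I_p ≈ 8.81 A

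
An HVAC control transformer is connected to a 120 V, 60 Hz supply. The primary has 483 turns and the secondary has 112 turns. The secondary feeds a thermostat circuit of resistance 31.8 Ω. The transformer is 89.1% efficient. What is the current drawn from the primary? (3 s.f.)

V_s = 120 × 112/483 = 27.826 V.
I_s = V_s/R = 27.826/31.8 = 0.87503 A.
P_out = V_s I_s = 27.826 × 0.87503 = 24.349 W.
P_in = P_out/η = 24.349/0.891 = 27.327 W.
I_p = P_in/V_p = 27.327/120 = 0.228 A.

I_p ≈ 0.228 A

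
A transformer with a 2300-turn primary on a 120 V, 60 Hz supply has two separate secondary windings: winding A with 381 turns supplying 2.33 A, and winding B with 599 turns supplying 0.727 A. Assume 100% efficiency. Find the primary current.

V_A = 120 × 381/2300 = 19.878 V; V_B = 120 × 599/2300 = 31.252 V.
P_out = V_A I_A + V_B I_B = 19.878×2.33 + 31.252×0.727 = 46.316 + 22.720 = 69.037 W.
Ideal ⇒ P_in = P_out, so I_p = P_out/V_p = 69.037/120 = 0.575 A.

I_p ≈ 0.575 A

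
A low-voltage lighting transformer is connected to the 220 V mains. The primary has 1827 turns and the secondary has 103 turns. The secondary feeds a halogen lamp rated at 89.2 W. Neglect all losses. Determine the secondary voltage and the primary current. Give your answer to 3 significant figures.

V_s = V_p × N_s/N_p = 220 × 103/1827 = 12.403 V.
I_s = P/V_s = 89.2/12.403 = 7.1919 A.
I_p = I_s × N_s/N_p = 7.1919 × 103/1827 = 0.405 A.

V_s ≈ 12.4 V, I_p ≈ 0.405 A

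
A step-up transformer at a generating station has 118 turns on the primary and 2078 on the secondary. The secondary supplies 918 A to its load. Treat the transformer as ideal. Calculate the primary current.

I_p ≈ 16200 A

For an ideal transformer I_p/I_s = N_s/N_p, so I_p = 918 × 2078/118 = 16200 A.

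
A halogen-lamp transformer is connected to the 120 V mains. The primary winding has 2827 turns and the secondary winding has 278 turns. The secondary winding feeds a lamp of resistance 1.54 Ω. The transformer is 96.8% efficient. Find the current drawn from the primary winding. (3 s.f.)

V_s = 120 × 278/2827 = 11.800 V.
I_s = V_s/R = 11.800/1.54 = 7.6627 A.
P_out = V_s I_s = 11.800 × 7.6627 = 90.423 W.
P_in = P_out/η = 90.423/0.968 = 93.412 W.
I_p = P_in/V_p = 93.412/120 = 0.778 A.

I_p ≈ 0.778 A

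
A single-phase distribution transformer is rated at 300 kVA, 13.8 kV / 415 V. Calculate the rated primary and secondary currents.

I_p ≈ 21.7 A, I_s ≈ 723 A

I_p = S/V_p = 300000/13800 = 21.7 A.
I_s = S/V_s = 300000/415 = 723 A.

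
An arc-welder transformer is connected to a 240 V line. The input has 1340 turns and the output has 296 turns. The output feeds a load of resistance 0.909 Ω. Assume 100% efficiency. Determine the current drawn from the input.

V_out = V_in × N_out/N_in = 240 × 296/1340 = 53.015 V.
I_out = V_out/R = 53.015/0.909 = 58.322 A.
For an ideal transformer I_in N_in = I_out N_out, so I_in = 58.322 × 296/1340 = 12.9 A.

I_in ≈ 12.9 A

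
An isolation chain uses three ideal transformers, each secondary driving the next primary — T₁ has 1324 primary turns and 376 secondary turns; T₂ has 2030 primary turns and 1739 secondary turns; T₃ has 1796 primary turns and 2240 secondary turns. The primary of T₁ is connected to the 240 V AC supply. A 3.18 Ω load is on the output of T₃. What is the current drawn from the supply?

I_supply ≈ 6.95 A

Secondary of T₁: V = 240.00 × 376/1324 = 68.157 V.
Secondary of T₂: V = 68.157 × 1739/2030 = 58.387 V.
Secondary of T₃: V = 58.387 × 2240/1796 = 72.821 V.
I_load = 72.821/3.18 = 22.900 A, so P_out = 72.821 × 22.900 = 1667.6 W.
All ideal ⇒ P_in = P_out, so I_supply = 1667.6/240 = 6.95 A.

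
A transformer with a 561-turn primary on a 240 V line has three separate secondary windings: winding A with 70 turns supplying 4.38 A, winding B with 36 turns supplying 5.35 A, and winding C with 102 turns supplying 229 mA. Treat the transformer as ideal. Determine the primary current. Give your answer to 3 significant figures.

I_p ≈ 0.931 A

V_A = 240 × 70/561 = 29.947 V; V_B = 240 × 36/561 = 15.401 V; V_C = 240 × 102/561 = 43.636 V.
P_out = V_A I_A + V_B I_B + V_C I_C = 29.947×4.38 + 15.401×5.35 + 43.636×0.229 = 131.17 + 82.396 + 9.9927 = 223.55 W.
Ideal ⇒ P_in = P_out, so I_p = P_out/V_p = 223.55/240 = 0.931 A.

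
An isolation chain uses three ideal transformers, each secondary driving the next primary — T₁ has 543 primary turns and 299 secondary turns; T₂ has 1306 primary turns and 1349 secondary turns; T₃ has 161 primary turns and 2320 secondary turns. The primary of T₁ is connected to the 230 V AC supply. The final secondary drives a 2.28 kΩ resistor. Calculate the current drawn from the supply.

Secondary of T₁: V = 230.00 × 299/543 = 126.65 V.
Secondary of T₂: V = 126.65 × 1349/1306 = 130.82 V.
Secondary of T₃: V = 130.82 × 2320/161 = 1885.1 V.
I_load = 1885.1/2280 = 0.82679 A, so P_out = 1885.1 × 0.82679 = 1558.6 W.
All ideal ⇒ P_in = P_out, so I_supply = 1558.6/230 = 6.78 A.

I_supply ≈ 6.78 A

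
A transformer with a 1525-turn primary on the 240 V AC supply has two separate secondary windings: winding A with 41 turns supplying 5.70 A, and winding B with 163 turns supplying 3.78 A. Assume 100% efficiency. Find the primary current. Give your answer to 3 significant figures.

I_p ≈ 0.557 A

V_A = 240 × 41/1525 = 6.4525 V; V_B = 240 × 163/1525 = 25.652 V.
P_out = V_A I_A + V_B I_B = 6.4525×5.70 + 25.652×3.78 = 36.779 + 96.966 = 133.75 W.
Ideal ⇒ P_in = P_out, so I_p = P_out/V_p = 133.75/240 = 0.557 A.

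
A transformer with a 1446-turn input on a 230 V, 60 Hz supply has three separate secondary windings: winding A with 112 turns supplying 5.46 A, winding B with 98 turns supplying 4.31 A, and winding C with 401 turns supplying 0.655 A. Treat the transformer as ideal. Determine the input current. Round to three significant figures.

V_A = 230 × 112/1446 = 17.815 V; V_B = 230 × 98/1446 = 15.588 V; V_C = 230 × 401/1446 = 63.783 V.
P_out = V_A I_A + V_B I_B + V_C I_C = 17.815×5.46 + 15.588×4.31 + 63.783×0.655 = 97.268 + 67.184 + 41.778 = 206.23 W.
Ideal ⇒ P_in = P_out, so I_in = P_out/V_in = 206.23/230 = 0.897 A.

I_in ≈ 0.897 A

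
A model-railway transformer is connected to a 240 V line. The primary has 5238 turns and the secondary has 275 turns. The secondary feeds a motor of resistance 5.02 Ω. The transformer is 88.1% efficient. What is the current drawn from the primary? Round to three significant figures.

I_p ≈ 0.150 A

V_s = 240 × 275/5238 = 12.600 V.
I_s = V_s/R = 12.600/5.02 = 2.5100 A.
P_out = V_s I_s = 12.600 × 2.5100 = 31.627 W.
P_in = P_out/η = 31.627/0.881 = 35.899 W.
I_p = P_in/V_p = 35.899/240 = 0.150 A.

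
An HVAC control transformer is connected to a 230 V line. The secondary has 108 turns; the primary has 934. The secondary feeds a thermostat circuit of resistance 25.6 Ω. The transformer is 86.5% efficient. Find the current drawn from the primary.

I_p ≈ 0.139 A

V_s = 230 × 108/934 = 26.595 V.
I_s = V_s/R = 26.595/25.6 = 1.0389 A.
P_out = V_s I_s = 26.595 × 1.0389 = 27.629 W.
P_in = P_out/η = 27.629/0.865 = 31.941 W.
I_p = P_in/V_p = 31.941/230 = 0.139 A.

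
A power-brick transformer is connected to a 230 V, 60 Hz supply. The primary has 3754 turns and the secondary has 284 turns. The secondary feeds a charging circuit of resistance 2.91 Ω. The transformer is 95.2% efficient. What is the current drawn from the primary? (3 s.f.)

I_p ≈ 0.475 A

V_s = 230 × 284/3754 = 17.400 V.
I_s = V_s/R = 17.400/2.91 = 5.9794 A.
P_out = V_s I_s = 17.400 × 5.9794 = 104.04 W.
P_in = P_out/η = 104.04/0.952 = 109.29 W.
I_p = P_in/V_p = 109.29/230 = 0.475 A.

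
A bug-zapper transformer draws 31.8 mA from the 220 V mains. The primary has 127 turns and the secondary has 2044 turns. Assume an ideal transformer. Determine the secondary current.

I_s ≈ 0.00198 A

I_s/I_p = N_p/N_s, so I_s = 0.0318 × 127/2044 = 0.00198 A.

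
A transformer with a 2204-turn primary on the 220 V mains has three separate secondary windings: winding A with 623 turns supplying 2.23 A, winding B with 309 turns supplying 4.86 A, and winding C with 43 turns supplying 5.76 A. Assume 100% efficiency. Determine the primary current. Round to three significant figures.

V_A = 220 × 623/2204 = 62.187 V; V_B = 220 × 309/2204 = 30.844 V; V_C = 220 × 43/2204 = 4.2922 V.
P_out = V_A I_A + V_B I_B + V_C I_C = 62.187×2.23 + 30.844×4.86 + 4.2922×5.76 = 138.68 + 149.90 + 24.723 = 313.30 W.
Ideal ⇒ P_in = P_out, so I_p = P_out/V_p = 313.30/220 = 1.42 A.

I_p ≈ 1.42 A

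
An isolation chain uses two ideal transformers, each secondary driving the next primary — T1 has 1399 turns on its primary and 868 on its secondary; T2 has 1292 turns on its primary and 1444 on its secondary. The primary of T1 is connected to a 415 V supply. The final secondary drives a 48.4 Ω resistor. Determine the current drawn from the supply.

Secondary of T1: V = 415.00 × 868/1399 = 257.48 V.
Secondary of T2: V = 257.48 × 1444/1292 = 287.78 V.
I_load = 287.78/48.4 = 5.9458 A, so P_out = 287.78 × 5.9458 = 1711.1 W.
All ideal ⇒ P_in = P_out, so I_supply = 1711.1/415 = 4.12 A.

I_supply ≈ 4.12 A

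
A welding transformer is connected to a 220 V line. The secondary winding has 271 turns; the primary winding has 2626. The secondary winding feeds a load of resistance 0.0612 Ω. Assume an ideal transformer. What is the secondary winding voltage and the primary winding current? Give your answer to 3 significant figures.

V_s ≈ 22.7 V, I_p ≈ 38.3 A

V_s = V_p × N_s/N_p = 220 × 271/2626 = 22.704 V.
I_s = V_s/R = 22.704/0.0612 = 370.98 A.
I_p = I_s × N_s/N_p = 370.98 × 271/2626 = 38.3 A.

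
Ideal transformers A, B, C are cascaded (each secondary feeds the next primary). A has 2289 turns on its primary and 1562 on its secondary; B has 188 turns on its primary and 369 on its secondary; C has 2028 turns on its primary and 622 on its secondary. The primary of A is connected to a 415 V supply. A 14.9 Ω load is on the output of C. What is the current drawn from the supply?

I_supply ≈ 4.70 A

Secondary of A: V = 415.00 × 1562/2289 = 283.19 V.
Secondary of B: V = 283.19 × 369/188 = 555.84 V.
Secondary of C: V = 555.84 × 622/2028 = 170.48 V.
I_load = 170.48/14.9 = 11.442 A, so P_out = 170.48 × 11.442 = 1950.6 W.
All ideal ⇒ P_in = P_out, so I_supply = 1950.6/415 = 4.70 A.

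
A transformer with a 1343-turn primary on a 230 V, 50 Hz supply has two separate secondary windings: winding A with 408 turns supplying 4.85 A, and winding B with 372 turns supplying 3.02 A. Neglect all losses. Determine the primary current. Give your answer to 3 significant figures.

I_p ≈ 2.31 A

V_A = 230 × 408/1343 = 69.873 V; V_B = 230 × 372/1343 = 63.708 V.
P_out = V_A I_A + V_B I_B = 69.873×4.85 + 63.708×3.02 = 338.89 + 192.40 = 531.28 W.
Ideal ⇒ P_in = P_out, so I_p = P_out/V_p = 531.28/230 = 2.31 A.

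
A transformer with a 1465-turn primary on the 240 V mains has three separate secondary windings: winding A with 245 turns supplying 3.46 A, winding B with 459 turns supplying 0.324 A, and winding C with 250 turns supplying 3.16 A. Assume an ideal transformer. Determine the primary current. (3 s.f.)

I_p ≈ 1.22 A

V_A = 240 × 245/1465 = 40.137 V; V_B = 240 × 459/1465 = 75.195 V; V_C = 240 × 250/1465 = 40.956 V.
P_out = V_A I_A + V_B I_B + V_C I_C = 40.137×3.46 + 75.195×0.324 + 40.956×3.16 = 138.87 + 24.363 + 129.42 = 292.66 W.
Ideal ⇒ P_in = P_out, so I_p = P_out/V_p = 292.66/240 = 1.22 A.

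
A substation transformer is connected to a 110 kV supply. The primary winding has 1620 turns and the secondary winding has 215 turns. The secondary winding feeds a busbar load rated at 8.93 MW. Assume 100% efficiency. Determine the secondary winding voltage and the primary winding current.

V_s ≈ 14600 V, I_p ≈ 81.2 A

V_s = V_p × N_s/N_p = 110000 × 215/1620 = 14599 V.
I_s = P/V_s = 8.93×10^6/14599 = 611.70 A.
I_p = I_s × N_s/N_p = 611.70 × 215/1620 = 81.2 A.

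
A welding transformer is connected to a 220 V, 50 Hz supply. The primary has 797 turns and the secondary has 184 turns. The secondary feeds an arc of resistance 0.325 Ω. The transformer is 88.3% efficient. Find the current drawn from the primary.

I_p ≈ 40.9 A

V_s = 220 × 184/797 = 50.790 V.
I_s = V_s/R = 50.790/0.325 = 156.28 A.
P_out = V_s I_s = 50.790 × 156.28 = 7937.5 W.
P_in = P_out/η = 7937.5/0.883 = 8989.2 W.
I_p = P_in/V_p = 8989.2/220 = 40.9 A.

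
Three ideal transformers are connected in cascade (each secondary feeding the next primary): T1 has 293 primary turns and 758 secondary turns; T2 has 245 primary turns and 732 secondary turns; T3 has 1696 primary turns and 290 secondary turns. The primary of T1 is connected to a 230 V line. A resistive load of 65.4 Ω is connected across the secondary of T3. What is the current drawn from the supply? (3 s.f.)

After T1: V = 230.00 × 758/293 = 595.02 V.
After T2: V = 595.02 × 732/245 = 1777.8 V.
After T3: V = 1777.8 × 290/1696 = 303.98 V.
I_load = 303.98/65.4 = 4.6480 A, so P_out = 303.98 × 4.6480 = 1412.9 W.
All ideal ⇒ P_in = P_out, so I_supply = 1412.9/230 = 6.14 A.

I_supply ≈ 6.14 A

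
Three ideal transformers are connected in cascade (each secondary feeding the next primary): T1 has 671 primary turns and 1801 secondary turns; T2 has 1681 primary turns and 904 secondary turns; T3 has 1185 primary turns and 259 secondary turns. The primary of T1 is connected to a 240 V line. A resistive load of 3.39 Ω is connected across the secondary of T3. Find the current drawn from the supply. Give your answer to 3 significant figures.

I_supply ≈ 7.05 A

After T1: V = 240.00 × 1801/671 = 644.17 V.
After T2: V = 644.17 × 904/1681 = 346.42 V.
After T3: V = 346.42 × 259/1185 = 75.715 V.
I_load = 75.715/3.39 = 22.335 A, so P_out = 75.715 × 22.335 = 1691.1 W.
All ideal ⇒ P_in = P_out, so I_supply = 1691.1/240 = 7.05 A.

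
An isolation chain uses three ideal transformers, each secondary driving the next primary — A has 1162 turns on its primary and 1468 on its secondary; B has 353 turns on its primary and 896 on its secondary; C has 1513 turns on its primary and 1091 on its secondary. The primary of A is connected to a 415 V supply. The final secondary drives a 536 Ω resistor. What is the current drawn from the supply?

After A: V = 415.00 × 1468/1162 = 524.29 V.
After B: V = 524.29 × 896/353 = 1330.8 V.
After C: V = 1330.8 × 1091/1513 = 959.59 V.
I_load = 959.59/536 = 1.7903 A, so P_out = 959.59 × 1.7903 = 1717.9 W.
All ideal ⇒ P_in = P_out, so I_supply = 1717.9/415 = 4.14 A.

I_supply ≈ 4.14 A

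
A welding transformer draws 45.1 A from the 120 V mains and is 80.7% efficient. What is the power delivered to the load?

P_in = V_p I_p = 120 × 45.1 = 5412.0 W.
P_out = η P_in = 0.807 × 5412.0 = 4370 W.

P_out ≈ 4370 W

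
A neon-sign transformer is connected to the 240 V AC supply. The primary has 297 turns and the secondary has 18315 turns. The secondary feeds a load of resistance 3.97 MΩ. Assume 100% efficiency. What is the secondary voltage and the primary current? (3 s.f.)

V_s = V_p × N_s/N_p = 240 × 18315/297 = 14800 V.
I_s = V_s/R = 14800/(3.97×10^6) = 0.0037280 A.
I_p = I_s × N_s/N_p = 0.0037280 × 18315/297 = 0.230 A.

V_s ≈ 14800 V, I_p ≈ 0.230 A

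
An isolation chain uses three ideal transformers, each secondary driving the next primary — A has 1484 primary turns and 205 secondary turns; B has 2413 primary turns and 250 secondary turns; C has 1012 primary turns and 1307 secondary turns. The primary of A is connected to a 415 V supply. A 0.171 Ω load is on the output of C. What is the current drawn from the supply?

After A: V = 415.00 × 205/1484 = 57.328 V.
After B: V = 57.328 × 250/2413 = 5.9395 V.
After C: V = 5.9395 × 1307/1012 = 7.6709 V.
I_load = 7.6709/0.171 = 44.859 A, so P_out = 7.6709 × 44.859 = 344.11 W.
All ideal ⇒ P_in = P_out, so I_supply = 344.11/415 = 0.829 A.

I_supply ≈ 0.829 A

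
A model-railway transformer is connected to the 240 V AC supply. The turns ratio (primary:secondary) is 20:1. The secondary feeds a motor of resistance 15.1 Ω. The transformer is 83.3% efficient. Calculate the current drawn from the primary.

I_p ≈ 0.0477 A

V_s = 240 × 1/20 = 12.000 V.
I_s = V_s/R = 12.000/15.1 = 0.79470 A.
P_out = V_s I_s = 12.000 × 0.79470 = 9.5364 W.
P_in = P_out/η = 9.5364/0.833 = 11.448 W.
I_p = P_in/V_p = 11.448/240 = 0.0477 A.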